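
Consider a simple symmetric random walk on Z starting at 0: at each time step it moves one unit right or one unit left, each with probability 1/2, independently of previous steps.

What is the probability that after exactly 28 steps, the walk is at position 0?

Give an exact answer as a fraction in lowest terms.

To return to 0 after 28 steps: need exactly 14 steps of +1 and 14 of -1.
Favorable paths: C(28,14) = 40116600
Total paths: 2^28 = 268435456
P = 40116600/268435456 = 5014575/33554432

Answer: 5014575/33554432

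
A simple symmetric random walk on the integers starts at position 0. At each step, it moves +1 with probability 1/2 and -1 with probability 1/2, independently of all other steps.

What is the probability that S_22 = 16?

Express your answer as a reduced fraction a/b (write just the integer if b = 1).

To reach position 16 after 22 steps: need 19 steps of +1 and 3 of -1.
Favorable paths: C(22,19) = 1540
Total paths: 2^22 = 4194304
P = 1540/4194304 = 385/1048576

Answer: 385/1048576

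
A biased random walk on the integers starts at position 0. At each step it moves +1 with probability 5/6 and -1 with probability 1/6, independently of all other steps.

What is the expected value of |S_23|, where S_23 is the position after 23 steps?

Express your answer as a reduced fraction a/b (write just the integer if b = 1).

Answer: 252279476082920281/16452712980283392

Derivation:
S_23 takes values m ≡ 1 (mod 2) with |m| ≤ 23; P(S_23=m) = C(23,(23+m)/2) · (5/6)^((23+m)/2) · (1/6)^((23-m)/2).
Distribution: P(S=-23)=1/789730223053602816, P(S=-21)=115/789730223053602816, P(S=-19)=6325/789730223053602816, P(S=-17)=221375/789730223053602816, P(S=-15)=5534375/789730223053602816, P(S=-13)=105153125/789730223053602816, P(S=-11)=525765625/263243407684534272, P(S=-9)=6384296875/263243407684534272, P(S=-7)=31921484375/131621703842267136, P(S=-5)=798037109375/394865111526801408, P(S=-3)=5586259765625/394865111526801408, P(S=-1)=33009716796875/394865111526801408, P(S=1)=165048583984375/394865111526801408, P(S=3)=698282470703125/394865111526801408, P(S=5)=2493865966796875/394865111526801408, P(S=7)=2493865966796875/131621703842267136, P(S=9)=12469329833984375/263243407684534272, P(S=11)=25672149658203125/263243407684534272, P(S=13)=128360748291015625/789730223053602816, P(S=15)=168895721435546875/789730223053602816, P(S=17)=168895721435546875/789730223053602816, P(S=19)=120639801025390625/789730223053602816, P(S=21)=54836273193359375/789730223053602816, P(S=23)=11920928955078125/789730223053602816
E[|S_23|] = Σ_m |m|·P(S_23=m) = 252279476082920281/16452712980283392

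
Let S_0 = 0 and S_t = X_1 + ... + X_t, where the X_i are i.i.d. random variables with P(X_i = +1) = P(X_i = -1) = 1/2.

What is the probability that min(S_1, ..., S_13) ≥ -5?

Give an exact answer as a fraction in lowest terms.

Answer: 1859/2048

Derivation:
Let f(t,s) = #length-t paths at position s with S_1..S_t all ≥ -5.
f(t,s) = f(t-1,s-1) + f(t-1,s+1) for s ≥ -5; f(t,s) = 0 for s < -5.
t=0: f(0,0)=1
t=1: f(1,-1)=1 f(1,1)=1
t=2: f(2,-2)=1 f(2,0)=2 f(2,2)=1
t=3: f(3,-3)=1 f(3,-1)=3 f(3,1)=3 f(3,3)=1
t=4: f(4,-4)=1 f(4,-2)=4 f(4,0)=6 f(4,2)=4 f(4,4)=1
t=5: f(5,-5)=1 f(5,-3)=5 f(5,-1)=10 f(5,1)=10 f(5,3)=5 f(5,5)=1
t=6: f(6,-4)=6 f(6,-2)=15 f(6,0)=20 f(6,2)=15 f(6,4)=6 f(6,6)=1
t=7: f(7,-5)=6 f(7,-3)=21 f(7,-1)=35 f(7,1)=35 f(7,3)=21 f(7,5)=7 f(7,7)=1
t=8: f(8,-4)=27 f(8,-2)=56 f(8,0)=70 f(8,2)=56 f(8,4)=28 f(8,6)=8 f(8,8)=1
t=9: f(9,-5)=27 f(9,-3)=83 f(9,-1)=126 f(9,1)=126 f(9,3)=84 f(9,5)=36 f(9,7)=9 f(9,9)=1
t=10: f(10,-4)=110 f(10,-2)=209 f(10,0)=252 f(10,2)=210 f(10,4)=120 f(10,6)=45 f(10,8)=10 f(10,10)=1
t=11: f(11,-5)=110 f(11,-3)=319 f(11,-1)=461 f(11,1)=462 f(11,3)=330 f(11,5)=165 f(11,7)=55 f(11,9)=11 f(11,11)=1
t=12: f(12,-4)=429 f(12,-2)=780 f(12,0)=923 f(12,2)=792 f(12,4)=495 f(12,6)=220 f(12,8)=66 f(12,10)=12 f(12,12)=1
t=13: f(13,-5)=429 f(13,-3)=1209 f(13,-1)=1703 f(13,1)=1715 f(13,3)=1287 f(13,5)=715 f(13,7)=286 f(13,9)=78 f(13,11)=13 f(13,13)=1
Σ_s f(13,s) = 7436
P = 7436/8192 = 1859/2048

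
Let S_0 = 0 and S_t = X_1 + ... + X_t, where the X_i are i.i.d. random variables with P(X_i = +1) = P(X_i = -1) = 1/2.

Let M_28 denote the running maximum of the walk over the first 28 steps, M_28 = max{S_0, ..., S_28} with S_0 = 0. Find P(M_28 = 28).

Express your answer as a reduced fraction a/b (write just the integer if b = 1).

Let M_28 = max(S_0,...,S_28). Use the reflection principle: for j ≥ 1, #{paths with M_28 ≥ j} = #{S_28 ≥ j} + #{S_28 ≥ j+1}.
By reflection, #{M_28 ≥ 28} = #{S_28 ≥ 28} + #{S_28 ≥ 29} = 1 + 0 = 1.
#{M_28 ≥ 29} = #{S_28 ≥ 29} + #{S_28 ≥ 30} = 0 + 0 = 0.
#{M_28 = 28} = 1 - 0 = 1.
P(M_28 = 28) = 1/268435456 = 1/268435456

Answer: 1/268435456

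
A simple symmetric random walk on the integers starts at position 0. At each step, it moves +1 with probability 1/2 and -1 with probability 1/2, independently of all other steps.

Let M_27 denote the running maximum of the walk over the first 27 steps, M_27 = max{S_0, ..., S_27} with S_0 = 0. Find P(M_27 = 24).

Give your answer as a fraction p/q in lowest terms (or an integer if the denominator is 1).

Answer: 27/134217728

Derivation:
Let M_27 = max(S_0,...,S_27). Use the reflection principle: for j ≥ 1, #{paths with M_27 ≥ j} = #{S_27 ≥ j} + #{S_27 ≥ j+1}.
By reflection, #{M_27 ≥ 24} = #{S_27 ≥ 24} + #{S_27 ≥ 25} = 28 + 28 = 56.
#{M_27 ≥ 25} = #{S_27 ≥ 25} + #{S_27 ≥ 26} = 28 + 1 = 29.
#{M_27 = 24} = 56 - 29 = 27.
P(M_27 = 24) = 27/134217728 = 27/134217728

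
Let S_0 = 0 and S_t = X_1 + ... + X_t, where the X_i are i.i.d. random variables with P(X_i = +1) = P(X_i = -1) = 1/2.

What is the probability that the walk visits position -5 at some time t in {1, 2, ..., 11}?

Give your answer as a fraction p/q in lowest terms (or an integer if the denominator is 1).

Answer: 299/2048

Derivation:
Count via complement. Let g(t,s) = #length-t paths at position s with S_1..S_t all ≠ -5.
g(t,s) = g(t-1,s-1) + g(t-1,s+1) for s ≠ -5; g(t,-5) = 0.
t=0: g(0,0)=1
t=1: g(1,-1)=1 g(1,1)=1
t=2: g(2,-2)=1 g(2,0)=2 g(2,2)=1
t=3: g(3,-3)=1 g(3,-1)=3 g(3,1)=3 g(3,3)=1
t=4: g(4,-4)=1 g(4,-2)=4 g(4,0)=6 g(4,2)=4 g(4,4)=1
t=5: g(5,-3)=5 g(5,-1)=10 g(5,1)=10 g(5,3)=5 g(5,5)=1
t=6: g(6,-4)=5 g(6,-2)=15 g(6,0)=20 g(6,2)=15 g(6,4)=6 g(6,6)=1
t=7: g(7,-3)=20 g(7,-1)=35 g(7,1)=35 g(7,3)=21 g(7,5)=7 g(7,7)=1
t=8: g(8,-4)=20 g(8,-2)=55 g(8,0)=70 g(8,2)=56 g(8,4)=28 g(8,6)=8 g(8,8)=1
t=9: g(9,-3)=75 g(9,-1)=125 g(9,1)=126 g(9,3)=84 g(9,5)=36 g(9,7)=9 g(9,9)=1
t=10: g(10,-4)=75 g(10,-2)=200 g(10,0)=251 g(10,2)=210 g(10,4)=120 g(10,6)=45 g(10,8)=10 g(10,10)=1
t=11: g(11,-3)=275 g(11,-1)=451 g(11,1)=461 g(11,3)=330 g(11,5)=165 g(11,7)=55 g(11,9)=11 g(11,11)=1
Paths never hitting -5: Σ_s g(11,s) = 1749
Paths hitting -5: 2^11 - 1749 = 299
P = 299/2048 = 299/2048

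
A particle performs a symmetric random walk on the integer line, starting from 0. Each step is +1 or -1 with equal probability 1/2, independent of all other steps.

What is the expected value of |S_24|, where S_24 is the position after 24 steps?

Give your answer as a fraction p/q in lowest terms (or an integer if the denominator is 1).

Answer: 2028117/524288

Derivation:
S_24 takes values m ≡ 0 (mod 2) with |m| ≤ 24; P(S_24=m) = C(24,(24+m)/2)/2^24.
Total paths: 2^24 = 16777216
Distribution: P(S=-24)=1/16777216, P(S=-22)=24/16777216, P(S=-20)=276/16777216, P(S=-18)=2024/16777216, P(S=-16)=10626/16777216, P(S=-14)=42504/16777216, P(S=-12)=134596/16777216, P(S=-10)=346104/16777216, P(S=-8)=735471/16777216, P(S=-6)=1307504/16777216, P(S=-4)=1961256/16777216, P(S=-2)=2496144/16777216, P(S=0)=2704156/16777216, P(S=2)=2496144/16777216, P(S=4)=1961256/16777216, P(S=6)=1307504/16777216, P(S=8)=735471/16777216, P(S=10)=346104/16777216, P(S=12)=134596/16777216, P(S=14)=42504/16777216, P(S=16)=10626/16777216, P(S=18)=2024/16777216, P(S=20)=276/16777216, P(S=22)=24/16777216, P(S=24)=1/16777216
E[|S_24|] = Σ_m |m|·P(S_24=m) = 64899744/16777216 = 2028117/524288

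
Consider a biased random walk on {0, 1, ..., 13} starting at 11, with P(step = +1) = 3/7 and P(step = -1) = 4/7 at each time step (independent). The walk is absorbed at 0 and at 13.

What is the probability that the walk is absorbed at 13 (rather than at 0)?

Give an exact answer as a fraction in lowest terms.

Biased walk: p = 3/7, q = 4/7, r = q/p = 4/3
Gambler's ruin: P(hit 13 before 0 | start at 11) = (1 - r^a)/(1 - r^N)
r^11 = 4194304/177147; r^13 = 67108864/1594323
P = (1 - 4194304/177147) / (1 - 67108864/1594323) = -4017157/177147 / -65514541/1594323 = 36154413/65514541

Answer: 36154413/65514541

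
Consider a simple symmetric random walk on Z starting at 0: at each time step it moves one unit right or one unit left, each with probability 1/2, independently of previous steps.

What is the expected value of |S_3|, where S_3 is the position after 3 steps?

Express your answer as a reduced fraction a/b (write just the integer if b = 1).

S_3 takes values m ≡ 1 (mod 2) with |m| ≤ 3; P(S_3=m) = C(3,(3+m)/2)/2^3.
Total paths: 2^3 = 8
Distribution: P(S=-3)=1/8, P(S=-1)=3/8, P(S=1)=3/8, P(S=3)=1/8
E[|S_3|] = Σ_m |m|·P(S_3=m) = 12/8 = 3/2

Answer: 3/2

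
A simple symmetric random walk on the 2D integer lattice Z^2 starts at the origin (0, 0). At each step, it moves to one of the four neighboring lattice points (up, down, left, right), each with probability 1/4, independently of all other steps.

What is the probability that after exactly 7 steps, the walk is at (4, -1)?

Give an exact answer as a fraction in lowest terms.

Let h be the number of horizontal steps (so 7-h are vertical). To end at (4,-1) need (h+4)/2 right-steps and ((7-h)-1)/2 up-steps.
Sum over h with 4 ≤ h ≤ 6, h ≡ 0 (mod 2), 7-h ≡ 1 (mod 2):
h=4: C(7,4)·C(4,4)·C(3,1) = 35·1·3 = 105
h=6: C(7,6)·C(6,5)·C(1,0) = 7·6·1 = 42
Total favorable: 147
Total paths: 4^7 = 16384
P = 147/16384 = 147/16384

Answer: 147/16384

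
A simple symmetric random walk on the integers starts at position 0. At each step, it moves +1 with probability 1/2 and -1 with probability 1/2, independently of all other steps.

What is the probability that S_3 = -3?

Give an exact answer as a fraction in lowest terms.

To reach position -3 after 3 steps: need 0 steps of +1 and 3 of -1.
Favorable paths: C(3,0) = 1
Total paths: 2^3 = 8
P = 1/8 = 1/8

Answer: 1/8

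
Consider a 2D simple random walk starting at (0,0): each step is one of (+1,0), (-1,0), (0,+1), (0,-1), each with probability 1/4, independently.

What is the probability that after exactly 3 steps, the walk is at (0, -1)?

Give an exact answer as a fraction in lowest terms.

Let h be the number of horizontal steps (so 3-h are vertical). To end at (0,-1) need (h+0)/2 right-steps and ((3-h)-1)/2 up-steps.
Sum over h with 0 ≤ h ≤ 2, h ≡ 0 (mod 2), 3-h ≡ 1 (mod 2):
h=0: C(3,0)·C(0,0)·C(3,1) = 1·1·3 = 3
h=2: C(3,2)·C(2,1)·C(1,0) = 3·2·1 = 6
Total favorable: 9
Total paths: 4^3 = 64
P = 9/64 = 9/64

Answer: 9/64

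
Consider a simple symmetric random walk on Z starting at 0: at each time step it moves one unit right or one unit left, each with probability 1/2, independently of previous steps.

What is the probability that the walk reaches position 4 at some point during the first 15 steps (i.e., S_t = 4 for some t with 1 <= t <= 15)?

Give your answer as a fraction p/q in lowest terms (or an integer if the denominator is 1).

Answer: 309/1024

Derivation:
Count via complement. Let g(t,s) = #length-t paths at position s with S_1..S_t all ≠ 4.
g(t,s) = g(t-1,s-1) + g(t-1,s+1) for s ≠ 4; g(t,4) = 0.
t=0: g(0,0)=1
t=1: g(1,-1)=1 g(1,1)=1
t=2: g(2,-2)=1 g(2,0)=2 g(2,2)=1
t=3: g(3,-3)=1 g(3,-1)=3 g(3,1)=3 g(3,3)=1
t=4: g(4,-4)=1 g(4,-2)=4 g(4,0)=6 g(4,2)=4
t=5: g(5,-5)=1 g(5,-3)=5 g(5,-1)=10 g(5,1)=10 g(5,3)=4
t=6: g(6,-6)=1 g(6,-4)=6 g(6,-2)=15 g(6,0)=20 g(6,2)=14
t=7: g(7,-7)=1 g(7,-5)=7 g(7,-3)=21 g(7,-1)=35 g(7,1)=34 g(7,3)=14
t=8: g(8,-8)=1 g(8,-6)=8 g(8,-4)=28 g(8,-2)=56 g(8,0)=69 g(8,2)=48
t=9: g(9,-9)=1 g(9,-7)=9 g(9,-5)=36 g(9,-3)=84 g(9,-1)=125 g(9,1)=117 g(9,3)=48
t=10: g(10,-10)=1 g(10,-8)=10 g(10,-6)=45 g(10,-4)=120 g(10,-2)=209 g(10,0)=242 g(10,2)=165
t=11: g(11,-11)=1 g(11,-9)=11 g(11,-7)=55 g(11,-5)=165 g(11,-3)=329 g(11,-1)=451 g(11,1)=407 g(11,3)=165
t=12: g(12,-12)=1 g(12,-10)=12 g(12,-8)=66 g(12,-6)=220 g(12,-4)=494 g(12,-2)=780 g(12,0)=858 g(12,2)=572
t=13: g(13,-13)=1 g(13,-11)=13 g(13,-9)=78 g(13,-7)=286 g(13,-5)=714 g(13,-3)=1274 g(13,-1)=1638 g(13,1)=1430 g(13,3)=572
t=14: g(14,-14)=1 g(14,-12)=14 g(14,-10)=91 g(14,-8)=364 g(14,-6)=1000 g(14,-4)=1988 g(14,-2)=2912 g(14,0)=3068 g(14,2)=2002
t=15: g(15,-15)=1 g(15,-13)=15 g(15,-11)=105 g(15,-9)=455 g(15,-7)=1364 g(15,-5)=2988 g(15,-3)=4900 g(15,-1)=5980 g(15,1)=5070 g(15,3)=2002
Paths never hitting 4: Σ_s g(15,s) = 22880
Paths hitting 4: 2^15 - 22880 = 9888
P = 9888/32768 = 309/1024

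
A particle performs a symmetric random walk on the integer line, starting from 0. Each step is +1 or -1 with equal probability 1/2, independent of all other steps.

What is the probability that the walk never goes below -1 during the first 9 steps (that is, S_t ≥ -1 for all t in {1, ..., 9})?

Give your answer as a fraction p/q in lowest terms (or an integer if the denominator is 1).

Answer: 63/128

Derivation:
Let f(t,s) = #length-t paths at position s with S_1..S_t all ≥ -1.
f(t,s) = f(t-1,s-1) + f(t-1,s+1) for s ≥ -1; f(t,s) = 0 for s < -1.
t=0: f(0,0)=1
t=1: f(1,-1)=1 f(1,1)=1
t=2: f(2,0)=2 f(2,2)=1
t=3: f(3,-1)=2 f(3,1)=3 f(3,3)=1
t=4: f(4,0)=5 f(4,2)=4 f(4,4)=1
t=5: f(5,-1)=5 f(5,1)=9 f(5,3)=5 f(5,5)=1
t=6: f(6,0)=14 f(6,2)=14 f(6,4)=6 f(6,6)=1
t=7: f(7,-1)=14 f(7,1)=28 f(7,3)=20 f(7,5)=7 f(7,7)=1
t=8: f(8,0)=42 f(8,2)=48 f(8,4)=27 f(8,6)=8 f(8,8)=1
t=9: f(9,-1)=42 f(9,1)=90 f(9,3)=75 f(9,5)=35 f(9,7)=9 f(9,9)=1
Σ_s f(9,s) = 252
P = 252/512 = 63/128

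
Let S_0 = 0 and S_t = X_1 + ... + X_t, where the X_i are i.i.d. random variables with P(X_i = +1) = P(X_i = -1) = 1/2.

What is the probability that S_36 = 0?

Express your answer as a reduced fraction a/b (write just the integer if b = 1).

To return to 0 after 36 steps: need exactly 18 steps of +1 and 18 of -1.
Favorable paths: C(36,18) = 9075135300
Total paths: 2^36 = 68719476736
P = 9075135300/68719476736 = 2268783825/17179869184

Answer: 2268783825/17179869184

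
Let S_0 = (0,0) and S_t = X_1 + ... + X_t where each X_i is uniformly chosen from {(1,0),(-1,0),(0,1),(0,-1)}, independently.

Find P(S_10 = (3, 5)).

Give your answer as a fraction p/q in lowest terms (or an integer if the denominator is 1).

Answer: 525/262144

Derivation:
Let h be the number of horizontal steps (so 10-h are vertical). To end at (3,5) need (h+3)/2 right-steps and ((10-h)+5)/2 up-steps.
Sum over h with 3 ≤ h ≤ 5, h ≡ 1 (mod 2), 10-h ≡ 1 (mod 2):
h=3: C(10,3)·C(3,3)·C(7,6) = 120·1·7 = 840
h=5: C(10,5)·C(5,4)·C(5,5) = 252·5·1 = 1260
Total favorable: 2100
Total paths: 4^10 = 1048576
P = 2100/1048576 = 525/262144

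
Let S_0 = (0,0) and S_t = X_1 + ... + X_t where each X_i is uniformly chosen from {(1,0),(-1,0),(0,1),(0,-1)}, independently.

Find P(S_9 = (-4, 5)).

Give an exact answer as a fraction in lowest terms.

Answer: 63/131072

Derivation:
Let h be the number of horizontal steps (so 9-h are vertical). To end at (-4,5) need (h-4)/2 right-steps and ((9-h)+5)/2 up-steps.
Sum over h with 4 ≤ h ≤ 4, h ≡ 0 (mod 2), 9-h ≡ 1 (mod 2):
h=4: C(9,4)·C(4,0)·C(5,5) = 126·1·1 = 126
Total favorable: 126
Total paths: 4^9 = 262144
P = 126/262144 = 63/131072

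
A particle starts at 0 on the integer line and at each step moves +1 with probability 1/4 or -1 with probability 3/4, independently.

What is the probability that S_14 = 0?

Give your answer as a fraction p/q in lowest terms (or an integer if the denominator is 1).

Answer: 938223/33554432

Derivation:
To be at 0 after 14 steps: need exactly 7 steps of +1 and 7 of -1.
Number of such sequences: C(14,7) = 3432
Each has probability (1/4)^7 · (3/4)^7 = 2187/268435456
P = 3432 · 2187/268435456 = 938223/33554432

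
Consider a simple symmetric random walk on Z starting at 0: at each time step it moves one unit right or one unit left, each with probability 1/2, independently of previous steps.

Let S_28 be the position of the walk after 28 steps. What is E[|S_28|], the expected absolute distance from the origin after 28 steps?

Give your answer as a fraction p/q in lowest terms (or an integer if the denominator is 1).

Answer: 35102025/8388608

Derivation:
S_28 takes values m ≡ 0 (mod 2) with |m| ≤ 28; P(S_28=m) = C(28,(28+m)/2)/2^28.
Total paths: 2^28 = 268435456
Distribution: P(S=-28)=1/268435456, P(S=-26)=28/268435456, P(S=-24)=378/268435456, P(S=-22)=3276/268435456, P(S=-20)=20475/268435456, P(S=-18)=98280/268435456, P(S=-16)=376740/268435456, P(S=-14)=1184040/268435456, P(S=-12)=3108105/268435456, P(S=-10)=6906900/268435456, P(S=-8)=13123110/268435456, P(S=-6)=21474180/268435456, P(S=-4)=30421755/268435456, P(S=-2)=37442160/268435456, P(S=0)=40116600/268435456, P(S=2)=37442160/268435456, P(S=4)=30421755/268435456, P(S=6)=21474180/268435456, P(S=8)=13123110/268435456, P(S=10)=6906900/268435456, P(S=12)=3108105/268435456, P(S=14)=1184040/268435456, P(S=16)=376740/268435456, P(S=18)=98280/268435456, P(S=20)=20475/268435456, P(S=22)=3276/268435456, P(S=24)=378/268435456, P(S=26)=28/268435456, P(S=28)=1/268435456
E[|S_28|] = Σ_m |m|·P(S_28=m) = 1123264800/268435456 = 35102025/8388608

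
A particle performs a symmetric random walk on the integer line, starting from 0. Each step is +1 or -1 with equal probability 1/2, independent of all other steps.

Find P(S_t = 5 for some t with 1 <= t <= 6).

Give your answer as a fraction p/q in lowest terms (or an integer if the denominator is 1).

Answer: 1/32

Derivation:
Count via complement. Let g(t,s) = #length-t paths at position s with S_1..S_t all ≠ 5.
g(t,s) = g(t-1,s-1) + g(t-1,s+1) for s ≠ 5; g(t,5) = 0.
t=0: g(0,0)=1
t=1: g(1,-1)=1 g(1,1)=1
t=2: g(2,-2)=1 g(2,0)=2 g(2,2)=1
t=3: g(3,-3)=1 g(3,-1)=3 g(3,1)=3 g(3,3)=1
t=4: g(4,-4)=1 g(4,-2)=4 g(4,0)=6 g(4,2)=4 g(4,4)=1
t=5: g(5,-5)=1 g(5,-3)=5 g(5,-1)=10 g(5,1)=10 g(5,3)=5
t=6: g(6,-6)=1 g(6,-4)=6 g(6,-2)=15 g(6,0)=20 g(6,2)=15 g(6,4)=5
Paths never hitting 5: Σ_s g(6,s) = 62
Paths hitting 5: 2^6 - 62 = 2
P = 2/64 = 1/32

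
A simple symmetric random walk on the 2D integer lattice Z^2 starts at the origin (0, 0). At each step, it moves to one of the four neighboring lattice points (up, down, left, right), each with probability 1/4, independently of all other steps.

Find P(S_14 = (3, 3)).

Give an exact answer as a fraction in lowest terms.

Answer: 429429/33554432

Derivation:
Let h be the number of horizontal steps (so 14-h are vertical). To end at (3,3) need (h+3)/2 right-steps and ((14-h)+3)/2 up-steps.
Sum over h with 3 ≤ h ≤ 11, h ≡ 1 (mod 2), 14-h ≡ 1 (mod 2):
h=3: C(14,3)·C(3,3)·C(11,7) = 364·1·330 = 120120
h=5: C(14,5)·C(5,4)·C(9,6) = 2002·5·84 = 840840
h=7: C(14,7)·C(7,5)·C(7,5) = 3432·21·21 = 1513512
h=9: C(14,9)·C(9,6)·C(5,4) = 2002·84·5 = 840840
h=11: C(14,11)·C(11,7)·C(3,3) = 364·330·1 = 120120
Total favorable: 3435432
Total paths: 4^14 = 268435456
P = 3435432/268435456 = 429429/33554432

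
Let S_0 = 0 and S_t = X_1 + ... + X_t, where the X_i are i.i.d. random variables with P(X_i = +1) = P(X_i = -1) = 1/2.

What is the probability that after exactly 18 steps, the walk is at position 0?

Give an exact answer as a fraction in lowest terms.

Answer: 12155/65536

Derivation:
To return to 0 after 18 steps: need exactly 9 steps of +1 and 9 of -1.
Favorable paths: C(18,9) = 48620
Total paths: 2^18 = 262144
P = 48620/262144 = 12155/65536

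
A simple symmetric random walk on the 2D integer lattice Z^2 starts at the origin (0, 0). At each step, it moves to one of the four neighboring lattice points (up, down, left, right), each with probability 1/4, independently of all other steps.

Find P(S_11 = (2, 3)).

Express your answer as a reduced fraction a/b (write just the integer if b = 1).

Answer: 38115/2097152

Derivation:
Let h be the number of horizontal steps (so 11-h are vertical). To end at (2,3) need (h+2)/2 right-steps and ((11-h)+3)/2 up-steps.
Sum over h with 2 ≤ h ≤ 8, h ≡ 0 (mod 2), 11-h ≡ 1 (mod 2):
h=2: C(11,2)·C(2,2)·C(9,6) = 55·1·84 = 4620
h=4: C(11,4)·C(4,3)·C(7,5) = 330·4·21 = 27720
h=6: C(11,6)·C(6,4)·C(5,4) = 462·15·5 = 34650
h=8: C(11,8)·C(8,5)·C(3,3) = 165·56·1 = 9240
Total favorable: 76230
Total paths: 4^11 = 4194304
P = 76230/4194304 = 38115/2097152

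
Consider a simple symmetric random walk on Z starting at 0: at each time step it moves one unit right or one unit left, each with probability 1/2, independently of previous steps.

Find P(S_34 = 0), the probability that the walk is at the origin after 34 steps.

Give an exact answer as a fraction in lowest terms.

To return to 0 after 34 steps: need exactly 17 steps of +1 and 17 of -1.
Favorable paths: C(34,17) = 2333606220
Total paths: 2^34 = 17179869184
P = 2333606220/17179869184 = 583401555/4294967296

Answer: 583401555/4294967296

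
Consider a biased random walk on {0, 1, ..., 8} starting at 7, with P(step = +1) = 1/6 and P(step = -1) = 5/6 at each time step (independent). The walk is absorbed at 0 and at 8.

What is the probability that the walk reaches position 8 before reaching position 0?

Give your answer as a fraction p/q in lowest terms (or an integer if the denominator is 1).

Biased walk: p = 1/6, q = 5/6, r = q/p = 5
Gambler's ruin: P(hit 8 before 0 | start at 7) = (1 - r^a)/(1 - r^N)
r^7 = 78125; r^8 = 390625
P = (1 - 78125) / (1 - 390625) = -78124 / -390624 = 19531/97656

Answer: 19531/97656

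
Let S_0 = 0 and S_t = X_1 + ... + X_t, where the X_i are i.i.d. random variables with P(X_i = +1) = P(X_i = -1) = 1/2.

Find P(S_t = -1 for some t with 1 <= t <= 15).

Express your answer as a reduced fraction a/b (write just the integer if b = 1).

Answer: 26333/32768

Derivation:
Count via complement. Let g(t,s) = #length-t paths at position s with S_1..S_t all ≠ -1.
g(t,s) = g(t-1,s-1) + g(t-1,s+1) for s ≠ -1; g(t,-1) = 0.
t=0: g(0,0)=1
t=1: g(1,1)=1
t=2: g(2,0)=1 g(2,2)=1
t=3: g(3,1)=2 g(3,3)=1
t=4: g(4,0)=2 g(4,2)=3 g(4,4)=1
t=5: g(5,1)=5 g(5,3)=4 g(5,5)=1
t=6: g(6,0)=5 g(6,2)=9 g(6,4)=5 g(6,6)=1
t=7: g(7,1)=14 g(7,3)=14 g(7,5)=6 g(7,7)=1
t=8: g(8,0)=14 g(8,2)=28 g(8,4)=20 g(8,6)=7 g(8,8)=1
t=9: g(9,1)=42 g(9,3)=48 g(9,5)=27 g(9,7)=8 g(9,9)=1
t=10: g(10,0)=42 g(10,2)=90 g(10,4)=75 g(10,6)=35 g(10,8)=9 g(10,10)=1
t=11: g(11,1)=132 g(11,3)=165 g(11,5)=110 g(11,7)=44 g(11,9)=10 g(11,11)=1
t=12: g(12,0)=132 g(12,2)=297 g(12,4)=275 g(12,6)=154 g(12,8)=54 g(12,10)=11 g(12,12)=1
t=13: g(13,1)=429 g(13,3)=572 g(13,5)=429 g(13,7)=208 g(13,9)=65 g(13,11)=12 g(13,13)=1
t=14: g(14,0)=429 g(14,2)=1001 g(14,4)=1001 g(14,6)=637 g(14,8)=273 g(14,10)=77 g(14,12)=13 g(14,14)=1
t=15: g(15,1)=1430 g(15,3)=2002 g(15,5)=1638 g(15,7)=910 g(15,9)=350 g(15,11)=90 g(15,13)=14 g(15,15)=1
Paths never hitting -1: Σ_s g(15,s) = 6435
Paths hitting -1: 2^15 - 6435 = 26333
P = 26333/32768 = 26333/32768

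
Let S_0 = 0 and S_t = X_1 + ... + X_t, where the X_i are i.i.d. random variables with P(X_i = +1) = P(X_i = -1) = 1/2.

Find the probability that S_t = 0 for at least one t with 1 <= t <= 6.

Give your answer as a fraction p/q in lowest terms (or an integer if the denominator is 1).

Count via complement. Let g(t,s) = #length-t paths at position s with S_1..S_t all ≠ 0.
g(t,s) = g(t-1,s-1) + g(t-1,s+1) for s ≠ 0; g(t,0) = 0.
t=0: g(0,0)=1
t=1: g(1,-1)=1 g(1,1)=1
t=2: g(2,-2)=1 g(2,2)=1
t=3: g(3,-3)=1 g(3,-1)=1 g(3,1)=1 g(3,3)=1
t=4: g(4,-4)=1 g(4,-2)=2 g(4,2)=2 g(4,4)=1
t=5: g(5,-5)=1 g(5,-3)=3 g(5,-1)=2 g(5,1)=2 g(5,3)=3 g(5,5)=1
t=6: g(6,-6)=1 g(6,-4)=4 g(6,-2)=5 g(6,2)=5 g(6,4)=4 g(6,6)=1
Paths never hitting 0: Σ_s g(6,s) = 20
Paths hitting 0: 2^6 - 20 = 44
P = 44/64 = 11/16

Answer: 11/16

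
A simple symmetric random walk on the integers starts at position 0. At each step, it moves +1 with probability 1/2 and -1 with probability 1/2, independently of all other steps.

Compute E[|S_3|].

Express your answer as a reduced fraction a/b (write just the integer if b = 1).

S_3 takes values m ≡ 1 (mod 2) with |m| ≤ 3; P(S_3=m) = C(3,(3+m)/2)/2^3.
Total paths: 2^3 = 8
Distribution: P(S=-3)=1/8, P(S=-1)=3/8, P(S=1)=3/8, P(S=3)=1/8
E[|S_3|] = Σ_m |m|·P(S_3=m) = 12/8 = 3/2

Answer: 3/2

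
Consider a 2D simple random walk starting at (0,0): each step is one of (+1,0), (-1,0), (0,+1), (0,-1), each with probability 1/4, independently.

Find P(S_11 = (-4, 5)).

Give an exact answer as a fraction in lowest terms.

Let h be the number of horizontal steps (so 11-h are vertical). To end at (-4,5) need (h-4)/2 right-steps and ((11-h)+5)/2 up-steps.
Sum over h with 4 ≤ h ≤ 6, h ≡ 0 (mod 2), 11-h ≡ 1 (mod 2):
h=4: C(11,4)·C(4,0)·C(7,6) = 330·1·7 = 2310
h=6: C(11,6)·C(6,1)·C(5,5) = 462·6·1 = 2772
Total favorable: 5082
Total paths: 4^11 = 4194304
P = 5082/4194304 = 2541/2097152

Answer: 2541/2097152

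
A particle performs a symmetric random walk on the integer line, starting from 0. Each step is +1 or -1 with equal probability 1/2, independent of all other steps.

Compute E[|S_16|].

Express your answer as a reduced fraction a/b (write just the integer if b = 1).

S_16 takes values m ≡ 0 (mod 2) with |m| ≤ 16; P(S_16=m) = C(16,(16+m)/2)/2^16.
Total paths: 2^16 = 65536
Distribution: P(S=-16)=1/65536, P(S=-14)=16/65536, P(S=-12)=120/65536, P(S=-10)=560/65536, P(S=-8)=1820/65536, P(S=-6)=4368/65536, P(S=-4)=8008/65536, P(S=-2)=11440/65536, P(S=0)=12870/65536, P(S=2)=11440/65536, P(S=4)=8008/65536, P(S=6)=4368/65536, P(S=8)=1820/65536, P(S=10)=560/65536, P(S=12)=120/65536, P(S=14)=16/65536, P(S=16)=1/65536
E[|S_16|] = Σ_m |m|·P(S_16=m) = 205920/65536 = 6435/2048

Answer: 6435/2048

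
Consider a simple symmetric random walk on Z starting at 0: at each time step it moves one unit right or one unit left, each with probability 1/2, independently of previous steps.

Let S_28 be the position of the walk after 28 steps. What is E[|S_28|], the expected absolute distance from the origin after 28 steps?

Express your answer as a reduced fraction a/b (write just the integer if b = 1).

S_28 takes values m ≡ 0 (mod 2) with |m| ≤ 28; P(S_28=m) = C(28,(28+m)/2)/2^28.
Total paths: 2^28 = 268435456
Distribution: P(S=-28)=1/268435456, P(S=-26)=28/268435456, P(S=-24)=378/268435456, P(S=-22)=3276/268435456, P(S=-20)=20475/268435456, P(S=-18)=98280/268435456, P(S=-16)=376740/268435456, P(S=-14)=1184040/268435456, P(S=-12)=3108105/268435456, P(S=-10)=6906900/268435456, P(S=-8)=13123110/268435456, P(S=-6)=21474180/268435456, P(S=-4)=30421755/268435456, P(S=-2)=37442160/268435456, P(S=0)=40116600/268435456, P(S=2)=37442160/268435456, P(S=4)=30421755/268435456, P(S=6)=21474180/268435456, P(S=8)=13123110/268435456, P(S=10)=6906900/268435456, P(S=12)=3108105/268435456, P(S=14)=1184040/268435456, P(S=16)=376740/268435456, P(S=18)=98280/268435456, P(S=20)=20475/268435456, P(S=22)=3276/268435456, P(S=24)=378/268435456, P(S=26)=28/268435456, P(S=28)=1/268435456
E[|S_28|] = Σ_m |m|·P(S_28=m) = 1123264800/268435456 = 35102025/8388608

Answer: 35102025/8388608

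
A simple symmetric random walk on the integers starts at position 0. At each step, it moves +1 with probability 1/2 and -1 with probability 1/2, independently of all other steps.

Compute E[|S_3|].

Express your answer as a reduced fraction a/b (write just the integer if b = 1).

Answer: 3/2

Derivation:
S_3 takes values m ≡ 1 (mod 2) with |m| ≤ 3; P(S_3=m) = C(3,(3+m)/2)/2^3.
Total paths: 2^3 = 8
Distribution: P(S=-3)=1/8, P(S=-1)=3/8, P(S=1)=3/8, P(S=3)=1/8
E[|S_3|] = Σ_m |m|·P(S_3=m) = 12/8 = 3/2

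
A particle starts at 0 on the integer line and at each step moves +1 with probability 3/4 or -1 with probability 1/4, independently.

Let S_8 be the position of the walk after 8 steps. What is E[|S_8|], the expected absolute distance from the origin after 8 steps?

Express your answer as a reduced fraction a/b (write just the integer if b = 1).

Answer: 16907/4096

Derivation:
S_8 takes values m ≡ 0 (mod 2) with |m| ≤ 8; P(S_8=m) = C(8,(8+m)/2) · (3/4)^((8+m)/2) · (1/4)^((8-m)/2).
Distribution: P(S=-8)=1/65536, P(S=-6)=3/8192, P(S=-4)=63/16384, P(S=-2)=189/8192, P(S=0)=2835/32768, P(S=2)=1701/8192, P(S=4)=5103/16384, P(S=6)=2187/8192, P(S=8)=6561/65536
E[|S_8|] = Σ_m |m|·P(S_8=m) = 16907/4096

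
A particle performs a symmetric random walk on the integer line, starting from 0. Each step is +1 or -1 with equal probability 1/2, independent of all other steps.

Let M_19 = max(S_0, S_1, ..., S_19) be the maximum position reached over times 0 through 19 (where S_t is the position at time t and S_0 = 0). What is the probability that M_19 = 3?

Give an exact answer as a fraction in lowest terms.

Let M_19 = max(S_0,...,S_19). Use the reflection principle: for j ≥ 1, #{paths with M_19 ≥ j} = #{S_19 ≥ j} + #{S_19 ≥ j+1}.
By reflection, #{M_19 ≥ 3} = #{S_19 ≥ 3} + #{S_19 ≥ 4} = 169766 + 94184 = 263950.
#{M_19 ≥ 4} = #{S_19 ≥ 4} + #{S_19 ≥ 5} = 94184 + 94184 = 188368.
#{M_19 = 3} = 263950 - 188368 = 75582.
P(M_19 = 3) = 75582/524288 = 37791/262144

Answer: 37791/262144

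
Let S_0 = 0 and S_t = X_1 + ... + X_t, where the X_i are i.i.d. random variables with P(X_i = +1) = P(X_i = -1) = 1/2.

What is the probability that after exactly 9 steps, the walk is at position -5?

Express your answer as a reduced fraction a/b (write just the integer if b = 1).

Answer: 9/128

Derivation:
To reach position -5 after 9 steps: need 2 steps of +1 and 7 of -1.
Favorable paths: C(9,2) = 36
Total paths: 2^9 = 512
P = 36/512 = 9/128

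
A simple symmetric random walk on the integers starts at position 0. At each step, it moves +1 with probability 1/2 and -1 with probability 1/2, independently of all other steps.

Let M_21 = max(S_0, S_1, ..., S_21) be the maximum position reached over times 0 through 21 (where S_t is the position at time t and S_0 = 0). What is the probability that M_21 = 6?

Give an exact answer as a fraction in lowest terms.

Let M_21 = max(S_0,...,S_21). Use the reflection principle: for j ≥ 1, #{paths with M_21 ≥ j} = #{S_21 ≥ j} + #{S_21 ≥ j+1}.
By reflection, #{M_21 ≥ 6} = #{S_21 ≥ 6} + #{S_21 ≥ 7} = 198440 + 198440 = 396880.
#{M_21 ≥ 7} = #{S_21 ≥ 7} + #{S_21 ≥ 8} = 198440 + 82160 = 280600.
#{M_21 = 6} = 396880 - 280600 = 116280.
P(M_21 = 6) = 116280/2097152 = 14535/262144

Answer: 14535/262144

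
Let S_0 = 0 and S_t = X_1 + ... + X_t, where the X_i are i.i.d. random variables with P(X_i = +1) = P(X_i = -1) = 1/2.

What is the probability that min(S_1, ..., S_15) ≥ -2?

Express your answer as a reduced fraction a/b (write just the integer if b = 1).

Let f(t,s) = #length-t paths at position s with S_1..S_t all ≥ -2.
f(t,s) = f(t-1,s-1) + f(t-1,s+1) for s ≥ -2; f(t,s) = 0 for s < -2.
t=0: f(0,0)=1
t=1: f(1,-1)=1 f(1,1)=1
t=2: f(2,-2)=1 f(2,0)=2 f(2,2)=1
t=3: f(3,-1)=3 f(3,1)=3 f(3,3)=1
t=4: f(4,-2)=3 f(4,0)=6 f(4,2)=4 f(4,4)=1
t=5: f(5,-1)=9 f(5,1)=10 f(5,3)=5 f(5,5)=1
t=6: f(6,-2)=9 f(6,0)=19 f(6,2)=15 f(6,4)=6 f(6,6)=1
t=7: f(7,-1)=28 f(7,1)=34 f(7,3)=21 f(7,5)=7 f(7,7)=1
t=8: f(8,-2)=28 f(8,0)=62 f(8,2)=55 f(8,4)=28 f(8,6)=8 f(8,8)=1
t=9: f(9,-1)=90 f(9,1)=117 f(9,3)=83 f(9,5)=36 f(9,7)=9 f(9,9)=1
t=10: f(10,-2)=90 f(10,0)=207 f(10,2)=200 f(10,4)=119 f(10,6)=45 f(10,8)=10 f(10,10)=1
t=11: f(11,-1)=297 f(11,1)=407 f(11,3)=319 f(11,5)=164 f(11,7)=55 f(11,9)=11 f(11,11)=1
t=12: f(12,-2)=297 f(12,0)=704 f(12,2)=726 f(12,4)=483 f(12,6)=219 f(12,8)=66 f(12,10)=12 f(12,12)=1
t=13: f(13,-1)=1001 f(13,1)=1430 f(13,3)=1209 f(13,5)=702 f(13,7)=285 f(13,9)=78 f(13,11)=13 f(13,13)=1
t=14: f(14,-2)=1001 f(14,0)=2431 f(14,2)=2639 f(14,4)=1911 f(14,6)=987 f(14,8)=363 f(14,10)=91 f(14,12)=14 f(14,14)=1
t=15: f(15,-1)=3432 f(15,1)=5070 f(15,3)=4550 f(15,5)=2898 f(15,7)=1350 f(15,9)=454 f(15,11)=105 f(15,13)=15 f(15,15)=1
Σ_s f(15,s) = 17875
P = 17875/32768 = 17875/32768

Answer: 17875/32768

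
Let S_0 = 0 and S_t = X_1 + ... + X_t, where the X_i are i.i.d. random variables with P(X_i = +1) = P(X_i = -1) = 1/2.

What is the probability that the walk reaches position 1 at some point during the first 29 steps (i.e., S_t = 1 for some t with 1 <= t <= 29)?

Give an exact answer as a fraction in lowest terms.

Count via complement. Let g(t,s) = #length-t paths at position s with S_1..S_t all ≠ 1.
g(t,s) = g(t-1,s-1) + g(t-1,s+1) for s ≠ 1; g(t,1) = 0.
t=0: g(0,0)=1
t=1: g(1,-1)=1
t=2: g(2,-2)=1 g(2,0)=1
t=3: g(3,-3)=1 g(3,-1)=2
t=4: g(4,-4)=1 g(4,-2)=3 g(4,0)=2
t=5: g(5,-5)=1 g(5,-3)=4 g(5,-1)=5
t=6: g(6,-6)=1 g(6,-4)=5 g(6,-2)=9 g(6,0)=5
t=7: g(7,-7)=1 g(7,-5)=6 g(7,-3)=14 g(7,-1)=14
t=8: g(8,-8)=1 g(8,-6)=7 g(8,-4)=20 g(8,-2)=28 g(8,0)=14
t=9: g(9,-9)=1 g(9,-7)=8 g(9,-5)=27 g(9,-3)=48 g(9,-1)=42
t=10: g(10,-10)=1 g(10,-8)=9 g(10,-6)=35 g(10,-4)=75 g(10,-2)=90 g(10,0)=42
t=11: g(11,-11)=1 g(11,-9)=10 g(11,-7)=44 g(11,-5)=110 g(11,-3)=165 g(11,-1)=132
t=12: g(12,-12)=1 g(12,-10)=11 g(12,-8)=54 g(12,-6)=154 g(12,-4)=275 g(12,-2)=297 g(12,0)=132
t=13: g(13,-13)=1 g(13,-11)=12 g(13,-9)=65 g(13,-7)=208 g(13,-5)=429 g(13,-3)=572 g(13,-1)=429
t=14: g(14,-14)=1 g(14,-12)=13 g(14,-10)=77 g(14,-8)=273 g(14,-6)=637 g(14,-4)=1001 g(14,-2)=1001 g(14,0)=429
t=15: g(15,-15)=1 g(15,-13)=14 g(15,-11)=90 g(15,-9)=350 g(15,-7)=910 g(15,-5)=1638 g(15,-3)=2002 g(15,-1)=1430
t=16: g(16,-16)=1 g(16,-14)=15 g(16,-12)=104 g(16,-10)=440 g(16,-8)=1260 g(16,-6)=2548 g(16,-4)=3640 g(16,-2)=3432 g(16,0)=1430
t=17: g(17,-17)=1 g(17,-15)=16 g(17,-13)=119 g(17,-11)=544 g(17,-9)=1700 g(17,-7)=3808 g(17,-5)=6188 g(17,-3)=7072 g(17,-1)=4862
t=18: g(18,-18)=1 g(18,-16)=17 g(18,-14)=135 g(18,-12)=663 g(18,-10)=2244 g(18,-8)=5508 g(18,-6)=9996 g(18,-4)=13260 g(18,-2)=11934 g(18,0)=4862
t=19: g(19,-19)=1 g(19,-17)=18 g(19,-15)=152 g(19,-13)=798 g(19,-11)=2907 g(19,-9)=7752 g(19,-7)=15504 g(19,-5)=23256 g(19,-3)=25194 g(19,-1)=16796
t=20: g(20,-20)=1 g(20,-18)=19 g(20,-16)=170 g(20,-14)=950 g(20,-12)=3705 g(20,-10)=10659 g(20,-8)=23256 g(20,-6)=38760 g(20,-4)=48450 g(20,-2)=41990 g(20,0)=16796
t=21: g(21,-21)=1 g(21,-19)=20 g(21,-17)=189 g(21,-15)=1120 g(21,-13)=4655 g(21,-11)=14364 g(21,-9)=33915 g(21,-7)=62016 g(21,-5)=87210 g(21,-3)=90440 g(21,-1)=58786
t=22: g(22,-22)=1 g(22,-20)=21 g(22,-18)=209 g(22,-16)=1309 g(22,-14)=5775 g(22,-12)=19019 g(22,-10)=48279 g(22,-8)=95931 g(22,-6)=149226 g(22,-4)=177650 g(22,-2)=149226 g(22,0)=58786
t=23: g(23,-23)=1 g(23,-21)=22 g(23,-19)=230 g(23,-17)=1518 g(23,-15)=7084 g(23,-13)=24794 g(23,-11)=67298 g(23,-9)=144210 g(23,-7)=245157 g(23,-5)=326876 g(23,-3)=326876 g(23,-1)=208012
t=24: g(24,-24)=1 g(24,-22)=23 g(24,-20)=252 g(24,-18)=1748 g(24,-16)=8602 g(24,-14)=31878 g(24,-12)=92092 g(24,-10)=211508 g(24,-8)=389367 g(24,-6)=572033 g(24,-4)=653752 g(24,-2)=534888 g(24,0)=208012
t=25: g(25,-25)=1 g(25,-23)=24 g(25,-21)=275 g(25,-19)=2000 g(25,-17)=10350 g(25,-15)=40480 g(25,-13)=123970 g(25,-11)=303600 g(25,-9)=600875 g(25,-7)=961400 g(25,-5)=1225785 g(25,-3)=1188640 g(25,-1)=742900
t=26: g(26,-26)=1 g(26,-24)=25 g(26,-22)=299 g(26,-20)=2275 g(26,-18)=12350 g(26,-16)=50830 g(26,-14)=164450 g(26,-12)=427570 g(26,-10)=904475 g(26,-8)=1562275 g(26,-6)=2187185 g(26,-4)=2414425 g(26,-2)=1931540 g(26,0)=742900
t=27: g(27,-27)=1 g(27,-25)=26 g(27,-23)=324 g(27,-21)=2574 g(27,-19)=14625 g(27,-17)=63180 g(27,-15)=215280 g(27,-13)=592020 g(27,-11)=1332045 g(27,-9)=2466750 g(27,-7)=3749460 g(27,-5)=4601610 g(27,-3)=4345965 g(27,-1)=2674440
t=28: g(28,-28)=1 g(28,-26)=27 g(28,-24)=350 g(28,-22)=2898 g(28,-20)=17199 g(28,-18)=77805 g(28,-16)=278460 g(28,-14)=807300 g(28,-12)=1924065 g(28,-10)=3798795 g(28,-8)=6216210 g(28,-6)=8351070 g(28,-4)=8947575 g(28,-2)=7020405 g(28,0)=2674440
t=29: g(29,-29)=1 g(29,-27)=28 g(29,-25)=377 g(29,-23)=3248 g(29,-21)=20097 g(29,-19)=95004 g(29,-17)=356265 g(29,-15)=1085760 g(29,-13)=2731365 g(29,-11)=5722860 g(29,-9)=10015005 g(29,-7)=14567280 g(29,-5)=17298645 g(29,-3)=15967980 g(29,-1)=9694845
Paths never hitting 1: Σ_s g(29,s) = 77558760
Paths hitting 1: 2^29 - 77558760 = 459312152
P = 459312152/536870912 = 57414019/67108864

Answer: 57414019/67108864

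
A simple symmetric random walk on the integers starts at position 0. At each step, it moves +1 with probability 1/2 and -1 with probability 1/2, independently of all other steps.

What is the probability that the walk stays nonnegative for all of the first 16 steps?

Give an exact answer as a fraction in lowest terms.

Let f(t,s) = #length-t paths at position s with S_1..S_t all ≥ 0.
f(t,s) = f(t-1,s-1) + f(t-1,s+1) for s ≥ 0; f(t,s) = 0 for s < 0.
t=0: f(0,0)=1
t=1: f(1,1)=1
t=2: f(2,0)=1 f(2,2)=1
t=3: f(3,1)=2 f(3,3)=1
t=4: f(4,0)=2 f(4,2)=3 f(4,4)=1
t=5: f(5,1)=5 f(5,3)=4 f(5,5)=1
t=6: f(6,0)=5 f(6,2)=9 f(6,4)=5 f(6,6)=1
t=7: f(7,1)=14 f(7,3)=14 f(7,5)=6 f(7,7)=1
t=8: f(8,0)=14 f(8,2)=28 f(8,4)=20 f(8,6)=7 f(8,8)=1
t=9: f(9,1)=42 f(9,3)=48 f(9,5)=27 f(9,7)=8 f(9,9)=1
t=10: f(10,0)=42 f(10,2)=90 f(10,4)=75 f(10,6)=35 f(10,8)=9 f(10,10)=1
t=11: f(11,1)=132 f(11,3)=165 f(11,5)=110 f(11,7)=44 f(11,9)=10 f(11,11)=1
t=12: f(12,0)=132 f(12,2)=297 f(12,4)=275 f(12,6)=154 f(12,8)=54 f(12,10)=11 f(12,12)=1
t=13: f(13,1)=429 f(13,3)=572 f(13,5)=429 f(13,7)=208 f(13,9)=65 f(13,11)=12 f(13,13)=1
t=14: f(14,0)=429 f(14,2)=1001 f(14,4)=1001 f(14,6)=637 f(14,8)=273 f(14,10)=77 f(14,12)=13 f(14,14)=1
t=15: f(15,1)=1430 f(15,3)=2002 f(15,5)=1638 f(15,7)=910 f(15,9)=350 f(15,11)=90 f(15,13)=14 f(15,15)=1
t=16: f(16,0)=1430 f(16,2)=3432 f(16,4)=3640 f(16,6)=2548 f(16,8)=1260 f(16,10)=440 f(16,12)=104 f(16,14)=15 f(16,16)=1
Σ_s f(16,s) = 12870
P = 12870/65536 = 6435/32768

Answer: 6435/32768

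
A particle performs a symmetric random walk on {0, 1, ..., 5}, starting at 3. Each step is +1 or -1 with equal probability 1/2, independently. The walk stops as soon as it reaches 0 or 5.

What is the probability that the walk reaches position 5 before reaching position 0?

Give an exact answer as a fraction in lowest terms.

Answer: 3/5

Derivation:
Symmetric walk (p = 1/2): the harmonic-function argument gives P(hit 5 before 0 | start at 3) = a/N.
P = 3/5 = 3/5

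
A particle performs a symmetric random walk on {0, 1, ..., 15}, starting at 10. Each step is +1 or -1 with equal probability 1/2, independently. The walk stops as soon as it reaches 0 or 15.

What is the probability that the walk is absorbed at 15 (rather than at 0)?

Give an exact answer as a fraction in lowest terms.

Symmetric walk (p = 1/2): the harmonic-function argument gives P(hit 15 before 0 | start at 10) = a/N.
P = 10/15 = 2/3

Answer: 2/3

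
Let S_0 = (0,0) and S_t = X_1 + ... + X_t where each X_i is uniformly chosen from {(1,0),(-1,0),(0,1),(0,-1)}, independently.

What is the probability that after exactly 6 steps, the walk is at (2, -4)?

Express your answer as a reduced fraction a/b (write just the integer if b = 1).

Let h be the number of horizontal steps (so 6-h are vertical). To end at (2,-4) need (h+2)/2 right-steps and ((6-h)-4)/2 up-steps.
Sum over h with 2 ≤ h ≤ 2, h ≡ 0 (mod 2), 6-h ≡ 0 (mod 2):
h=2: C(6,2)·C(2,2)·C(4,0) = 15·1·1 = 15
Total favorable: 15
Total paths: 4^6 = 4096
P = 15/4096 = 15/4096

Answer: 15/4096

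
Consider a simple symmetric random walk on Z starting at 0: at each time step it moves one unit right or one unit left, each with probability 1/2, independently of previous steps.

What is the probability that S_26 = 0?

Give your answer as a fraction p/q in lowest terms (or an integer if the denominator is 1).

Answer: 1300075/8388608

Derivation:
To return to 0 after 26 steps: need exactly 13 steps of +1 and 13 of -1.
Favorable paths: C(26,13) = 10400600
Total paths: 2^26 = 67108864
P = 10400600/67108864 = 1300075/8388608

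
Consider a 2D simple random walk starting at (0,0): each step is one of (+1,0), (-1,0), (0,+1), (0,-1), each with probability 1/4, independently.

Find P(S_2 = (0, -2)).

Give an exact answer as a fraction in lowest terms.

Let h be the number of horizontal steps (so 2-h are vertical). To end at (0,-2) need (h+0)/2 right-steps and ((2-h)-2)/2 up-steps.
Sum over h with 0 ≤ h ≤ 0, h ≡ 0 (mod 2), 2-h ≡ 0 (mod 2):
h=0: C(2,0)·C(0,0)·C(2,0) = 1·1·1 = 1
Total favorable: 1
Total paths: 4^2 = 16
P = 1/16 = 1/16

Answer: 1/16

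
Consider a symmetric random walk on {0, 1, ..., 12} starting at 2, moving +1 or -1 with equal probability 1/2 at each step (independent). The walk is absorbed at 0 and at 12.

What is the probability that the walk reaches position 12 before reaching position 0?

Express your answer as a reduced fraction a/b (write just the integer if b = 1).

Answer: 1/6

Derivation:
Symmetric walk (p = 1/2): the harmonic-function argument gives P(hit 12 before 0 | start at 2) = a/N.
P = 2/12 = 1/6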